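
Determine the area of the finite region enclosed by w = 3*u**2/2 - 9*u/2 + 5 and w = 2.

Set the curves equal: 3*u**2/2 - 9*u/2 + 5 = 2, so 3*u**2/2 - 9*u/2 + 3 = 0, which factors as 3*(u - 2)*(u - 1)/2 = 0. The curves meet at u = 1, 2.
On [1, 2], w = 2 is on top; that piece has area ∫[1,2] (-(3*u**2/2 - 9*u/2 + 3)) du = 1/4.

1/4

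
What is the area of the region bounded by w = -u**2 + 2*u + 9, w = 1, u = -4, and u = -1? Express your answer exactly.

The difference (-u**2 + 2*u + 9) - (1) = -u**2 + 2*u + 8 changes sign at u = -2 inside [-4, -1], so split the integral there.
∫[-4,-2] (-u**2 + 2*u + 8) du = -44/3; the area of that piece is 44/3.
∫[-2,-1] (-u**2 + 2*u + 8) du = 8/3.
Total area = 44/3 + 8/3 = 52/3.

52/3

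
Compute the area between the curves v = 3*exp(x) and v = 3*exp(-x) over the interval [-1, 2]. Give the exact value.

The difference (3*exp(x)) - (3*exp(-x)) = 3*exp(x) - 3*exp(-x) changes sign at x = 0 inside [-1, 2], so split the integral there.
∫[-1,0] (3*exp(x) - 3*exp(-x)) dx = -3*exp(1) - 3*exp(-1) + 6; the area of that piece is -6 + 3*exp(-1) + 3*exp(1).
∫[0,2] (3*exp(x) - 3*exp(-x)) dx = -6 + 3*exp(-2) + 3*exp(2).
Total area = (-6 + 3*exp(-1) + 3*exp(1)) + (-6 + 3*exp(-2) + 3*exp(2)) = -12 + 3*exp(-2) + 3*exp(-1) + 3*exp(1) + 3*exp(2).

-12 + 3*exp(-2) + 3*exp(-1) + 3*exp(1) + 3*exp(2)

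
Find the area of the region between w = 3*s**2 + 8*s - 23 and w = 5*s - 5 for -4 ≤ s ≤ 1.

The difference (3*s**2 + 8*s - 23) - (5*s - 5) = 3*s**2 + 3*s - 18 changes sign at s = -3 inside [-4, 1], so split the integral there.
∫[-4,-3] (3*s**2 + 3*s - 18) ds = 17/2.
∫[-3,1] (3*s**2 + 3*s - 18) ds = -56; the area of that piece is 56.
Total area = 17/2 + 56 = 129/2.

129/2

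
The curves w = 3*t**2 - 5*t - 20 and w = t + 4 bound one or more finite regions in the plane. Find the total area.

108

Set the curves equal: 3*t**2 - 5*t - 20 = t + 4, so 3*t**2 - 6*t - 24 = 0, which factors as 3*(t - 4)*(t + 2) = 0. The curves meet at t = -2, 4.
On [-2, 4], w = t + 4 is on top; that piece has area ∫[-2,4] (-(3*t**2 - 6*t - 24)) dt = 108.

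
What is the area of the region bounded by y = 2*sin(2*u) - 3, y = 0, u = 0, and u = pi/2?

On [0, pi/2], (2*sin(2*u) - 3) - (0) = 2*sin(2*u) - 3 is ≤ 0 throughout, so the area is a single integral of |2*sin(2*u) - 3|.
∫[0,pi/2] (2*sin(2*u) - 3) du = 2 - 3*pi/2; the area of that piece is -2 + 3*pi/2.

-2 + 3*pi/2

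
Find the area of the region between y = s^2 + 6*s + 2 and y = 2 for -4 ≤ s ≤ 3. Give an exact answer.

The difference (s^2 + 6*s + 2) - (2) = s^2 + 6*s changes sign at s = 0 inside [-4, 3], so split the integral there.
∫[-4,0] (s^2 + 6*s) ds = -80/3; the area of that piece is 80/3.
∫[0,3] (s^2 + 6*s) ds = 36.
Total area = 80/3 + 36 = 188/3.

188/3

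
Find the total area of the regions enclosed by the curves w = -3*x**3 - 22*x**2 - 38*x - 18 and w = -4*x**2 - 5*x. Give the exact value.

3/2

Set the curves equal: -3*x**3 - 22*x**2 - 38*x - 18 = -4*x**2 - 5*x, so -3*x**3 - 18*x**2 - 33*x - 18 = 0, which factors as -3*(x + 1)*(x + 2)*(x + 3) = 0. The curves meet at x = -3, -2, -1.
On [-3, -2], w = -4*x**2 - 5*x is on top; that piece has area ∫[-3,-2] (-(-3*x**3 - 18*x**2 - 33*x - 18)) dx = 3/4.
On [-2, -1], w = -3*x**3 - 22*x**2 - 38*x - 18 is on top; that piece has area ∫[-2,-1] (-3*x**3 - 18*x**2 - 33*x - 18) dx = 3/4.
Total enclosed area = 3/4 + 3/4 = 3/2.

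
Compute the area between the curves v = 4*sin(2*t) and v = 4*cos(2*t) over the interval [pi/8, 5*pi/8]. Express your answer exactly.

On [pi/8, 5*pi/8], (4*sin(2*t)) - (4*cos(2*t)) = 4*sin(2*t) - 4*cos(2*t) is ≥ 0 throughout, so the area is a single integral of |4*sin(2*t) - 4*cos(2*t)|.
∫[pi/8,5*pi/8] (4*sin(2*t) - 4*cos(2*t)) dt = 4*sqrt(2).

4*sqrt(2)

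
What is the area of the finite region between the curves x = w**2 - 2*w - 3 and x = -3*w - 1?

Both boundary curves give x as a function of w, so integrate with respect to w. Setting them equal: w**2 + w - 2 = 0, i.e. (w - 1)*(w + 2) = 0, so they meet at w = -2, 1.
For w in [-2, 1], x = w**2 - 2*w - 3 is on the left; area = ∫[-2,1] (-(w**2 + w - 2)) dw = 9/2.

9/2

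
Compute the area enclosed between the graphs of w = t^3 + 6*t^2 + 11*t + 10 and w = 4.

Set the curves equal: t^3 + 6*t^2 + 11*t + 10 = 4, so t^3 + 6*t^2 + 11*t + 6 = 0, which factors as (t + 1)*(t + 2)*(t + 3) = 0. The curves meet at t = -3, -2, -1.
On [-3, -2], w = t^3 + 6*t^2 + 11*t + 10 is on top; that piece has area ∫[-3,-2] (t^3 + 6*t^2 + 11*t + 6) dt = 1/4.
On [-2, -1], w = 4 is on top; that piece has area ∫[-2,-1] (-(t^3 + 6*t^2 + 11*t + 6)) dt = 1/4.
Total enclosed area = 1/4 + 1/4 = 1/2.

1/2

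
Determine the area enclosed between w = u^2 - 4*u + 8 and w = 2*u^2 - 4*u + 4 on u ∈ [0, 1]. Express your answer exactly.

11/3

On [0, 1], (u^2 - 4*u + 8) - (2*u^2 - 4*u + 4) = -u^2 + 4 is ≥ 0 throughout, so the area is a single integral of |-u^2 + 4|.
∫[0,1] (-u^2 + 4) du = 11/3.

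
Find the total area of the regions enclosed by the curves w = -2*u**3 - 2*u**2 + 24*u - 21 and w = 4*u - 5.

443/3

Set the curves equal: -2*u**3 - 2*u**2 + 24*u - 21 = 4*u - 5, so -2*u**3 - 2*u**2 + 20*u - 16 = 0, which factors as -2*(u - 2)*(u - 1)*(u + 4) = 0. The curves meet at u = -4, 1, 2.
On [-4, 1], w = 4*u - 5 is on top; that piece has area ∫[-4,1] (-(-2*u**3 - 2*u**2 + 20*u - 16)) du = 875/6.
On [1, 2], w = -2*u**3 - 2*u**2 + 24*u - 21 is on top; that piece has area ∫[1,2] (-2*u**3 - 2*u**2 + 20*u - 16) du = 11/6.
Total enclosed area = 875/6 + 11/6 = 443/3.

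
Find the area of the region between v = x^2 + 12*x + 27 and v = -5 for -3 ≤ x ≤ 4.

On [-3, 4], (x^2 + 12*x + 27) - (-5) = x^2 + 12*x + 32 is ≥ 0 throughout, so the area is a single integral of |x^2 + 12*x + 32|.
∫[-3,4] (x^2 + 12*x + 32) dx = 889/3.

889/3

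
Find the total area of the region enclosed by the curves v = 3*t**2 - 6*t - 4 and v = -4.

4

Set the curves equal: 3*t**2 - 6*t - 4 = -4, so 3*t**2 - 6*t = 0, which factors as 3*t*(t - 2) = 0. The curves meet at t = 0, 2.
On [0, 2], v = -4 is on top; that piece has area ∫[0,2] (-(3*t**2 - 6*t)) dt = 4.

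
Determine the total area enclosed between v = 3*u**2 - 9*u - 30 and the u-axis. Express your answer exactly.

343/2

The curve meets the u-axis where 3*u**2 - 9*u - 30 = 0, i.e. 3*(u - 5)*(u + 2) = 0, at u = -2, 5.
On [-2, 5] the curve lies below the axis; ∫[-2,5] (3*u**2 - 9*u - 30) du = -343/2, giving area 343/2.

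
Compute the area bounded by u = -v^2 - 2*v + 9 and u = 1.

Both boundary curves give u as a function of v, so integrate with respect to v. Setting them equal: -v^2 - 2*v + 8 = 0, i.e. -(v - 2)*(v + 4) = 0, so they meet at v = -4, 2.
For v in [-4, 2], u = -v^2 - 2*v + 9 is on the right; area = ∫[-4,2] (-v^2 - 2*v + 8) dv = 36.

36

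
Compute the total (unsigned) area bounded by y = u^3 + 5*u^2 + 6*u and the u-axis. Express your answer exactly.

37/12

The curve meets the u-axis where u^3 + 5*u^2 + 6*u = 0, i.e. u*(u + 2)*(u + 3) = 0, at u = -3, -2, 0.
On [-3, -2] the curve lies above the axis; ∫[-3,-2] (u^3 + 5*u^2 + 6*u) du = 5/12, giving area 5/12.
On [-2, 0] the curve lies below the axis; ∫[-2,0] (u^3 + 5*u^2 + 6*u) du = -8/3, giving area 8/3.
Total area = 5/12 + 8/3 = 37/12.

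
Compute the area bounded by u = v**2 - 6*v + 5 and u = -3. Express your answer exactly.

4/3

Both boundary curves give u as a function of v, so integrate with respect to v. Setting them equal: v**2 - 6*v + 8 = 0, i.e. (v - 4)*(v - 2) = 0, so they meet at v = 2, 4.
For v in [2, 4], u = v**2 - 6*v + 5 is on the left; area = ∫[2,4] (-(v**2 - 6*v + 8)) dv = 4/3.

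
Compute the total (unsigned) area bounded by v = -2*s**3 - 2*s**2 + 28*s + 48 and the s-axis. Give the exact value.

1741/6

The curve meets the s-axis where -2*s**3 - 2*s**2 + 28*s + 48 = 0, i.e. -2*(s - 4)*(s + 2)*(s + 3) = 0, at s = -3, -2, 4.
On [-3, -2] the curve lies below the axis; ∫[-3,-2] (-2*s**3 - 2*s**2 + 28*s + 48) ds = -13/6, giving area 13/6.
On [-2, 4] the curve lies above the axis; ∫[-2,4] (-2*s**3 - 2*s**2 + 28*s + 48) ds = 288, giving area 288.
Total area = 13/6 + 288 = 1741/6.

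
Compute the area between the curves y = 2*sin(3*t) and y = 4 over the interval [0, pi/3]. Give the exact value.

-4/3 + 4*pi/3

On [0, pi/3], (2*sin(3*t)) - (4) = 2*sin(3*t) - 4 is ≤ 0 throughout, so the area is a single integral of |2*sin(3*t) - 4|.
∫[0,pi/3] (2*sin(3*t) - 4) dt = 4/3 - 4*pi/3; the area of that piece is -4/3 + 4*pi/3.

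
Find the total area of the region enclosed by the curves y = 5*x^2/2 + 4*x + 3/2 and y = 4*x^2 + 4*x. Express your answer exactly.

2

Set the curves equal: 5*x^2/2 + 4*x + 3/2 = 4*x^2 + 4*x, so -3*x^2/2 + 3/2 = 0, which factors as -3*(x - 1)*(x + 1)/2 = 0. The curves meet at x = -1, 1.
On [-1, 1], y = 5*x^2/2 + 4*x + 3/2 is on top; that piece has area ∫[-1,1] (-3*x^2/2 + 3/2) dx = 2.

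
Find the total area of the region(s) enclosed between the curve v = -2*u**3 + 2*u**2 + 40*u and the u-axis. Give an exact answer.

2521/6

The curve meets the u-axis where -2*u**3 + 2*u**2 + 40*u = 0, i.e. -2*u*(u - 5)*(u + 4) = 0, at u = -4, 0, 5.
On [-4, 0] the curve lies below the axis; ∫[-4,0] (-2*u**3 + 2*u**2 + 40*u) du = -448/3, giving area 448/3.
On [0, 5] the curve lies above the axis; ∫[0,5] (-2*u**3 + 2*u**2 + 40*u) du = 1625/6, giving area 1625/6.
Total area = 448/3 + 1625/6 = 2521/6.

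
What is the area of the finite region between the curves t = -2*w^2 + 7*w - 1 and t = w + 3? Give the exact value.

1/3

Both boundary curves give t as a function of w, so integrate with respect to w. Setting them equal: -2*w^2 + 6*w - 4 = 0, i.e. -2*(w - 2)*(w - 1) = 0, so they meet at w = 1, 2.
For w in [1, 2], t = -2*w^2 + 7*w - 1 is on the right; area = ∫[1,2] (-2*w^2 + 6*w - 4) dw = 1/3.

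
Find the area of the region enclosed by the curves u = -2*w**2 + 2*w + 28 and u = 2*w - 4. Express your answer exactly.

512/3

Both boundary curves give u as a function of w, so integrate with respect to w. Setting them equal: -2*w**2 + 32 = 0, i.e. -2*(w - 4)*(w + 4) = 0, so they meet at w = -4, 4.
For w in [-4, 4], u = -2*w**2 + 2*w + 28 is on the right; area = ∫[-4,4] (-2*w**2 + 32) dw = 512/3.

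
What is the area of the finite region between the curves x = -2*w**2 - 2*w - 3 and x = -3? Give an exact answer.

Both boundary curves give x as a function of w, so integrate with respect to w. Setting them equal: -2*w**2 - 2*w = 0, i.e. -2*w*(w + 1) = 0, so they meet at w = -1, 0.
For w in [-1, 0], x = -2*w**2 - 2*w - 3 is on the right; area = ∫[-1,0] (-2*w**2 - 2*w) dw = 1/3.

1/3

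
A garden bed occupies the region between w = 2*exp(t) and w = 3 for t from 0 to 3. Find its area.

The difference (2*exp(t)) - (3) = 2*exp(t) - 3 changes sign at t = log(3/2) inside [0, 3], so split the integral there.
∫[0,log(3/2)] (2*exp(t) - 3) dt = log(8/27) + 1; the area of that piece is -1 + log(27/8).
∫[log(3/2),3] (2*exp(t) - 3) dt = -12 - 3*log(2) + 3*log(3) + 2*exp(3).
Total area = (-1 + log(27/8)) + (-12 - 3*log(2) + 3*log(3) + 2*exp(3)) = -13 - 6*log(2) + 6*log(3) + 2*exp(3).

-13 - 6*log(2) + 6*log(3) + 2*exp(3)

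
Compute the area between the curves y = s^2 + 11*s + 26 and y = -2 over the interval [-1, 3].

On [-1, 3], (s^2 + 11*s + 26) - (-2) = s^2 + 11*s + 28 is ≥ 0 throughout, so the area is a single integral of |s^2 + 11*s + 28|.
∫[-1,3] (s^2 + 11*s + 28) ds = 496/3.

496/3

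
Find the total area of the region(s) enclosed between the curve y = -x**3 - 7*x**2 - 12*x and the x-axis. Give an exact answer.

71/6

The curve meets the x-axis where -x**3 - 7*x**2 - 12*x = 0, i.e. -x*(x + 3)*(x + 4) = 0, at x = -4, -3, 0.
On [-4, -3] the curve lies below the axis; ∫[-4,-3] (-x**3 - 7*x**2 - 12*x) dx = -7/12, giving area 7/12.
On [-3, 0] the curve lies above the axis; ∫[-3,0] (-x**3 - 7*x**2 - 12*x) dx = 45/4, giving area 45/4.
Total area = 7/12 + 45/4 = 71/6.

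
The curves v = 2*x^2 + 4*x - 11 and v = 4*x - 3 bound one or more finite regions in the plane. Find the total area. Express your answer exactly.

Set the curves equal: 2*x^2 + 4*x - 11 = 4*x - 3, so 2*x^2 - 8 = 0, which factors as 2*(x - 2)*(x + 2) = 0. The curves meet at x = -2, 2.
On [-2, 2], v = 4*x - 3 is on top; that piece has area ∫[-2,2] (-(2*x^2 - 8)) dx = 64/3.

64/3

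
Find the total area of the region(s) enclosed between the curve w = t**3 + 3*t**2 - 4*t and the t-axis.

131/4

The curve meets the t-axis where t**3 + 3*t**2 - 4*t = 0, i.e. t*(t - 1)*(t + 4) = 0, at t = -4, 0, 1.
On [-4, 0] the curve lies above the axis; ∫[-4,0] (t**3 + 3*t**2 - 4*t) dt = 32, giving area 32.
On [0, 1] the curve lies below the axis; ∫[0,1] (t**3 + 3*t**2 - 4*t) dt = -3/4, giving area 3/4.
Total area = 32 + 3/4 = 131/4.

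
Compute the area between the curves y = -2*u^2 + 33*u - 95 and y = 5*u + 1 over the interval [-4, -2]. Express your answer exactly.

On [-4, -2], (-2*u^2 + 33*u - 95) - (5*u + 1) = -2*u^2 + 28*u - 96 is ≤ 0 throughout, so the area is a single integral of |-2*u^2 + 28*u - 96|.
∫[-4,-2] (-2*u^2 + 28*u - 96) du = -1192/3; the area of that piece is 1192/3.

1192/3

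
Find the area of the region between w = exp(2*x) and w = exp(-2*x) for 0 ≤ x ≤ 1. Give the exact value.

-1 + exp(-2)/2 + exp(2)/2

On [0, 1], (exp(2*x)) - (exp(-2*x)) = exp(2*x) - exp(-2*x) is ≥ 0 throughout, so the area is a single integral of |exp(2*x) - exp(-2*x)|.
∫[0,1] (exp(2*x) - exp(-2*x)) dx = -1 + exp(-2)/2 + exp(2)/2.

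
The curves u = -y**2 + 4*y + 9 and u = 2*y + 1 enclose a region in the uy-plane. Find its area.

Both boundary curves give u as a function of y, so integrate with respect to y. Setting them equal: -y**2 + 2*y + 8 = 0, i.e. -(y - 4)*(y + 2) = 0, so they meet at y = -2, 4.
For y in [-2, 4], u = -y**2 + 4*y + 9 is on the right; area = ∫[-2,4] (-y**2 + 2*y + 8) dy = 36.

36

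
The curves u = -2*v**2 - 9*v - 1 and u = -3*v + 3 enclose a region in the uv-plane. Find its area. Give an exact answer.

1/3

Both boundary curves give u as a function of v, so integrate with respect to v. Setting them equal: -2*v**2 - 6*v - 4 = 0, i.e. -2*(v + 1)*(v + 2) = 0, so they meet at v = -2, -1.
For v in [-2, -1], u = -2*v**2 - 9*v - 1 is on the right; area = ∫[-2,-1] (-2*v**2 - 6*v - 4) dv = 1/3.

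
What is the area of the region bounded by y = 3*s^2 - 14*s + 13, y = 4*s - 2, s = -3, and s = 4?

187

The difference (3*s^2 - 14*s + 13) - (4*s - 2) = 3*s^2 - 18*s + 15 changes sign at s = 1 inside [-3, 4], so split the integral there.
∫[-3,1] (3*s^2 - 18*s + 15) ds = 160.
∫[1,4] (3*s^2 - 18*s + 15) ds = -27; the area of that piece is 27.
Total area = 160 + 27 = 187.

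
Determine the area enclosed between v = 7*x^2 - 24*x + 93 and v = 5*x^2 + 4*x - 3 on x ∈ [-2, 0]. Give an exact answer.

760/3

On [-2, 0], (7*x^2 - 24*x + 93) - (5*x^2 + 4*x - 3) = 2*x^2 - 28*x + 96 is ≥ 0 throughout, so the area is a single integral of |2*x^2 - 28*x + 96|.
∫[-2,0] (2*x^2 - 28*x + 96) dx = 760/3.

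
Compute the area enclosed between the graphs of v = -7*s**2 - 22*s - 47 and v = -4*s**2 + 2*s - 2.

Set the curves equal: -7*s**2 - 22*s - 47 = -4*s**2 + 2*s - 2, so -3*s**2 - 24*s - 45 = 0, which factors as -3*(s + 3)*(s + 5) = 0. The curves meet at s = -5, -3.
On [-5, -3], v = -7*s**2 - 22*s - 47 is on top; that piece has area ∫[-5,-3] (-3*s**2 - 24*s - 45) ds = 4.

4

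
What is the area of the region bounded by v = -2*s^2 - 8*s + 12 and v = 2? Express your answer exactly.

72

Set the curves equal: -2*s^2 - 8*s + 12 = 2, so -2*s^2 - 8*s + 10 = 0, which factors as -2*(s - 1)*(s + 5) = 0. The curves meet at s = -5, 1.
On [-5, 1], v = -2*s^2 - 8*s + 12 is on top; that piece has area ∫[-5,1] (-2*s^2 - 8*s + 10) ds = 72.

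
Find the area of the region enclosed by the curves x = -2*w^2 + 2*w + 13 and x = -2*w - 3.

72

Both boundary curves give x as a function of w, so integrate with respect to w. Setting them equal: -2*w^2 + 4*w + 16 = 0, i.e. -2*(w - 4)*(w + 2) = 0, so they meet at w = -2, 4.
For w in [-2, 4], x = -2*w^2 + 2*w + 13 is on the right; area = ∫[-2,4] (-2*w^2 + 4*w + 16) dw = 72.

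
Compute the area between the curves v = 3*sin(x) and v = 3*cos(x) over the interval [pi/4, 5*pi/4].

On [pi/4, 5*pi/4], (3*sin(x)) - (3*cos(x)) = 3*sin(x) - 3*cos(x) is ≥ 0 throughout, so the area is a single integral of |3*sin(x) - 3*cos(x)|.
∫[pi/4,5*pi/4] (3*sin(x) - 3*cos(x)) dx = 6*sqrt(2).

6*sqrt(2)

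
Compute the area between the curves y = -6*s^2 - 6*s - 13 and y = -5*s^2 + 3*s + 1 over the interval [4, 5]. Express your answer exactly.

On [4, 5], (-6*s^2 - 6*s - 13) - (-5*s^2 + 3*s + 1) = -s^2 - 9*s - 14 is ≤ 0 throughout, so the area is a single integral of |-s^2 - 9*s - 14|.
∫[4,5] (-s^2 - 9*s - 14) ds = -449/6; the area of that piece is 449/6.

449/6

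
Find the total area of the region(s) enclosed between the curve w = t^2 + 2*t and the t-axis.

4/3

The curve meets the t-axis where t^2 + 2*t = 0, i.e. t*(t + 2) = 0, at t = -2, 0.
On [-2, 0] the curve lies below the axis; ∫[-2,0] (t^2 + 2*t) dt = -4/3, giving area 4/3.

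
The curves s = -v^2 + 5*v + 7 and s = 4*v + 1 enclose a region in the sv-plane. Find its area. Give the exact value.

Both boundary curves give s as a function of v, so integrate with respect to v. Setting them equal: -v^2 + v + 6 = 0, i.e. -(v - 3)*(v + 2) = 0, so they meet at v = -2, 3.
For v in [-2, 3], s = -v^2 + 5*v + 7 is on the right; area = ∫[-2,3] (-v^2 + v + 6) dv = 125/6.

125/6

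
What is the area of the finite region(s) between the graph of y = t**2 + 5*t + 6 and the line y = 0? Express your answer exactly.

1/6

The curve meets the t-axis where t**2 + 5*t + 6 = 0, i.e. (t + 2)*(t + 3) = 0, at t = -3, -2.
On [-3, -2] the curve lies below the axis; ∫[-3,-2] (t**2 + 5*t + 6) dt = -1/6, giving area 1/6.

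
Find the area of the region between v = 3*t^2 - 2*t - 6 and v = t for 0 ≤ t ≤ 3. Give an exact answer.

The difference (3*t^2 - 2*t - 6) - (t) = 3*t^2 - 3*t - 6 changes sign at t = 2 inside [0, 3], so split the integral there.
∫[0,2] (3*t^2 - 3*t - 6) dt = -10; the area of that piece is 10.
∫[2,3] (3*t^2 - 3*t - 6) dt = 11/2.
Total area = 10 + 11/2 = 31/2.

31/2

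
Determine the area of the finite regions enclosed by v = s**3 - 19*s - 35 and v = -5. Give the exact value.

Set the curves equal: s**3 - 19*s - 35 = -5, so s**3 - 19*s - 30 = 0, which factors as (s - 5)*(s + 2)*(s + 3) = 0. The curves meet at s = -3, -2, 5.
On [-3, -2], v = s**3 - 19*s - 35 is on top; that piece has area ∫[-3,-2] (s**3 - 19*s - 30) ds = 5/4.
On [-2, 5], v = -5 is on top; that piece has area ∫[-2,5] (-(s**3 - 19*s - 30)) ds = 1029/4.
Total enclosed area = 5/4 + 1029/4 = 517/2.

517/2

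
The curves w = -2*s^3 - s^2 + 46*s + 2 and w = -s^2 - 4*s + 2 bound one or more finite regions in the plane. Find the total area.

625

Set the curves equal: -2*s^3 - s^2 + 46*s + 2 = -s^2 - 4*s + 2, so -2*s^3 + 50*s = 0, which factors as -2*s*(s - 5)*(s + 5) = 0. The curves meet at s = -5, 0, 5.
On [-5, 0], w = -s^2 - 4*s + 2 is on top; that piece has area ∫[-5,0] (-(-2*s^3 + 50*s)) ds = 625/2.
On [0, 5], w = -2*s^3 - s^2 + 46*s + 2 is on top; that piece has area ∫[0,5] (-2*s^3 + 50*s) ds = 625/2.
Total enclosed area = 625/2 + 625/2 = 625.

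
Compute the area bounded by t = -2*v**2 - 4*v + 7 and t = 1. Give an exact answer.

64/3

Both boundary curves give t as a function of v, so integrate with respect to v. Setting them equal: -2*v**2 - 4*v + 6 = 0, i.e. -2*(v - 1)*(v + 3) = 0, so they meet at v = -3, 1.
For v in [-3, 1], t = -2*v**2 - 4*v + 7 is on the right; area = ∫[-3,1] (-2*v**2 - 4*v + 6) dv = 64/3.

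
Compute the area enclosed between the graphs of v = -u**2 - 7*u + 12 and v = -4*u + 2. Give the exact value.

343/6

Set the curves equal: -u**2 - 7*u + 12 = -4*u + 2, so -u**2 - 3*u + 10 = 0, which factors as -(u - 2)*(u + 5) = 0. The curves meet at u = -5, 2.
On [-5, 2], v = -u**2 - 7*u + 12 is on top; that piece has area ∫[-5,2] (-u**2 - 3*u + 10) du = 343/6.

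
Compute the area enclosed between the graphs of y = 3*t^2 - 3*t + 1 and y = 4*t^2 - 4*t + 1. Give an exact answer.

1/6

Set the curves equal: 3*t^2 - 3*t + 1 = 4*t^2 - 4*t + 1, so -t^2 + t = 0, which factors as -t*(t - 1) = 0. The curves meet at t = 0, 1.
On [0, 1], y = 3*t^2 - 3*t + 1 is on top; that piece has area ∫[0,1] (-t^2 + t) dt = 1/6.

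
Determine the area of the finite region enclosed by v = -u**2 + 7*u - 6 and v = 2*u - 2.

9/2

Set the curves equal: -u**2 + 7*u - 6 = 2*u - 2, so -u**2 + 5*u - 4 = 0, which factors as -(u - 4)*(u - 1) = 0. The curves meet at u = 1, 4.
On [1, 4], v = -u**2 + 7*u - 6 is on top; that piece has area ∫[1,4] (-u**2 + 5*u - 4) du = 9/2.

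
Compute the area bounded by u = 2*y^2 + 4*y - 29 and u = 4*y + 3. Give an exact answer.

Both boundary curves give u as a function of y, so integrate with respect to y. Setting them equal: 2*y^2 - 32 = 0, i.e. 2*(y - 4)*(y + 4) = 0, so they meet at y = -4, 4.
For y in [-4, 4], u = 2*y^2 + 4*y - 29 is on the left; area = ∫[-4,4] (-(2*y^2 - 32)) dy = 512/3.

512/3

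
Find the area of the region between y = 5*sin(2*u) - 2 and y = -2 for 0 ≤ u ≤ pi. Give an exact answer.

The difference (5*sin(2*u) - 2) - (-2) = 5*sin(2*u) changes sign at u = pi/2 inside [0, pi], so split the integral there.
∫[0,pi/2] (5*sin(2*u)) du = 5.
∫[pi/2,pi] (5*sin(2*u)) du = -5; the area of that piece is 5.
Total area = 5 + 5 = 10.

10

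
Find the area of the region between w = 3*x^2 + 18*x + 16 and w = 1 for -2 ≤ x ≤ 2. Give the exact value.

The difference (3*x^2 + 18*x + 16) - (1) = 3*x^2 + 18*x + 15 changes sign at x = -1 inside [-2, 2], so split the integral there.
∫[-2,-1] (3*x^2 + 18*x + 15) dx = -5; the area of that piece is 5.
∫[-1,2] (3*x^2 + 18*x + 15) dx = 81.
Total area = 5 + 81 = 86.

86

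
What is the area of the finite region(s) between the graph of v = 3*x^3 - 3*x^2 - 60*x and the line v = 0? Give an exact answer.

The curve meets the x-axis where 3*x^3 - 3*x^2 - 60*x = 0, i.e. 3*x*(x - 5)*(x + 4) = 0, at x = -4, 0, 5.
On [-4, 0] the curve lies above the axis; ∫[-4,0] (3*x^3 - 3*x^2 - 60*x) dx = 224, giving area 224.
On [0, 5] the curve lies below the axis; ∫[0,5] (3*x^3 - 3*x^2 - 60*x) dx = -1625/4, giving area 1625/4.
Total area = 224 + 1625/4 = 2521/4.

2521/4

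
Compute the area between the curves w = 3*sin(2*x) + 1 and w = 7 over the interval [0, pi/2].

-3 + 3*pi

On [0, pi/2], (3*sin(2*x) + 1) - (7) = 3*sin(2*x) - 6 is ≤ 0 throughout, so the area is a single integral of |3*sin(2*x) - 6|.
∫[0,pi/2] (3*sin(2*x) - 6) dx = 3 - 3*pi; the area of that piece is -3 + 3*pi.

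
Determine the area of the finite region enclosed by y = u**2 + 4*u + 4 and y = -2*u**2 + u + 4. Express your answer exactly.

1/2

Set the curves equal: u**2 + 4*u + 4 = -2*u**2 + u + 4, so 3*u**2 + 3*u = 0, which factors as 3*u*(u + 1) = 0. The curves meet at u = -1, 0.
On [-1, 0], y = -2*u**2 + u + 4 is on top; that piece has area ∫[-1,0] (-(3*u**2 + 3*u)) du = 1/2.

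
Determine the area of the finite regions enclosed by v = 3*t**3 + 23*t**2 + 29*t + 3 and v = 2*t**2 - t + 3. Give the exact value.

Set the curves equal: 3*t**3 + 23*t**2 + 29*t + 3 = 2*t**2 - t + 3, so 3*t**3 + 21*t**2 + 30*t = 0, which factors as 3*t*(t + 2)*(t + 5) = 0. The curves meet at t = -5, -2, 0.
On [-5, -2], v = 3*t**3 + 23*t**2 + 29*t + 3 is on top; that piece has area ∫[-5,-2] (3*t**3 + 21*t**2 + 30*t) dt = 189/4.
On [-2, 0], v = 2*t**2 - t + 3 is on top; that piece has area ∫[-2,0] (-(3*t**3 + 21*t**2 + 30*t)) dt = 16.
Total enclosed area = 189/4 + 16 = 253/4.

253/4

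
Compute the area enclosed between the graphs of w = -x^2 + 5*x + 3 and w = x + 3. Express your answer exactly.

32/3

Set the curves equal: -x^2 + 5*x + 3 = x + 3, so -x^2 + 4*x = 0, which factors as -x*(x - 4) = 0. The curves meet at x = 0, 4.
On [0, 4], w = -x^2 + 5*x + 3 is on top; that piece has area ∫[0,4] (-x^2 + 4*x) dx = 32/3.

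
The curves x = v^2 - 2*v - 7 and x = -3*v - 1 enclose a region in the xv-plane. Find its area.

125/6

Both boundary curves give x as a function of v, so integrate with respect to v. Setting them equal: v^2 + v - 6 = 0, i.e. (v - 2)*(v + 3) = 0, so they meet at v = -3, 2.
For v in [-3, 2], x = v^2 - 2*v - 7 is on the left; area = ∫[-3,2] (-(v^2 + v - 6)) dv = 125/6.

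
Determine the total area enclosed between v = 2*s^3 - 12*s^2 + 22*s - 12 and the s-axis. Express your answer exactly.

1

The curve meets the s-axis where 2*s^3 - 12*s^2 + 22*s - 12 = 0, i.e. 2*(s - 3)*(s - 2)*(s - 1) = 0, at s = 1, 2, 3.
On [1, 2] the curve lies above the axis; ∫[1,2] (2*s^3 - 12*s^2 + 22*s - 12) ds = 1/2, giving area 1/2.
On [2, 3] the curve lies below the axis; ∫[2,3] (2*s^3 - 12*s^2 + 22*s - 12) ds = -1/2, giving area 1/2.
Total area = 1/2 + 1/2 = 1.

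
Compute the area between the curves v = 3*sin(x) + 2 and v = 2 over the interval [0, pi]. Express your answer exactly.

6

On [0, pi], (3*sin(x) + 2) - (2) = 3*sin(x) is ≥ 0 throughout, so the area is a single integral of |3*sin(x)|.
∫[0,pi] (3*sin(x)) dx = 6.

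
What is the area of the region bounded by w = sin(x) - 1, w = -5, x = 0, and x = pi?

On [0, pi], (sin(x) - 1) - (-5) = sin(x) + 4 is ≥ 0 throughout, so the area is a single integral of |sin(x) + 4|.
∫[0,pi] (sin(x) + 4) dx = 2 + 4*pi.

2 + 4*pi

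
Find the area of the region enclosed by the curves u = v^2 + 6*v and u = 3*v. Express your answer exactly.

Both boundary curves give u as a function of v, so integrate with respect to v. Setting them equal: v^2 + 3*v = 0, i.e. v*(v + 3) = 0, so they meet at v = -3, 0.
For v in [-3, 0], u = v^2 + 6*v is on the left; area = ∫[-3,0] (-(v^2 + 3*v)) dv = 9/2.

9/2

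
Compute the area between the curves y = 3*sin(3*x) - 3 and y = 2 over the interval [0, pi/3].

On [0, pi/3], (3*sin(3*x) - 3) - (2) = 3*sin(3*x) - 5 is ≤ 0 throughout, so the area is a single integral of |3*sin(3*x) - 5|.
∫[0,pi/3] (3*sin(3*x) - 5) dx = 2 - 5*pi/3; the area of that piece is -2 + 5*pi/3.

-2 + 5*pi/3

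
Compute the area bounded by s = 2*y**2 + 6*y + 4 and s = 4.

9

Both boundary curves give s as a function of y, so integrate with respect to y. Setting them equal: 2*y**2 + 6*y = 0, i.e. 2*y*(y + 3) = 0, so they meet at y = -3, 0.
For y in [-3, 0], s = 2*y**2 + 6*y + 4 is on the left; area = ∫[-3,0] (-(2*y**2 + 6*y)) dy = 9.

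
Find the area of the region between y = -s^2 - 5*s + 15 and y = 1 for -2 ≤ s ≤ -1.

115/6

On [-2, -1], (-s^2 - 5*s + 15) - (1) = -s^2 - 5*s + 14 is ≥ 0 throughout, so the area is a single integral of |-s^2 - 5*s + 14|.
∫[-2,-1] (-s^2 - 5*s + 14) ds = 115/6.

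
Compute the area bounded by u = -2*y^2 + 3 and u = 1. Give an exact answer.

Both boundary curves give u as a function of y, so integrate with respect to y. Setting them equal: -2*y^2 + 2 = 0, i.e. -2*(y - 1)*(y + 1) = 0, so they meet at y = -1, 1.
For y in [-1, 1], u = -2*y^2 + 3 is on the right; area = ∫[-1,1] (-2*y^2 + 2) dy = 8/3.

8/3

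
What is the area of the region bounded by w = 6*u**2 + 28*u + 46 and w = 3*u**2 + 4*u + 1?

4

Set the curves equal: 6*u**2 + 28*u + 46 = 3*u**2 + 4*u + 1, so 3*u**2 + 24*u + 45 = 0, which factors as 3*(u + 3)*(u + 5) = 0. The curves meet at u = -5, -3.
On [-5, -3], w = 3*u**2 + 4*u + 1 is on top; that piece has area ∫[-5,-3] (-(3*u**2 + 24*u + 45)) du = 4.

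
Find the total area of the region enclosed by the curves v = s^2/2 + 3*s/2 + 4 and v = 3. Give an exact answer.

Set the curves equal: s^2/2 + 3*s/2 + 4 = 3, so s^2/2 + 3*s/2 + 1 = 0, which factors as (s + 1)*(s + 2)/2 = 0. The curves meet at s = -2, -1.
On [-2, -1], v = 3 is on top; that piece has area ∫[-2,-1] (-(s^2/2 + 3*s/2 + 1)) ds = 1/12.

1/12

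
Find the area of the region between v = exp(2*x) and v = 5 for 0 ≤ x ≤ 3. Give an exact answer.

-39/2 + 5*log(5) + exp(6)/2

The difference (exp(2*x)) - (5) = exp(2*x) - 5 changes sign at x = log(5)/2 inside [0, 3], so split the integral there.
∫[0,log(5)/2] (exp(2*x) - 5) dx = 2 - 5*log(5)/2; the area of that piece is -2 + 5*log(5)/2.
∫[log(5)/2,3] (exp(2*x) - 5) dx = -35/2 + 5*log(5)/2 + exp(6)/2.
Total area = (-2 + 5*log(5)/2) + (-35/2 + 5*log(5)/2 + exp(6)/2) = -39/2 + 5*log(5) + exp(6)/2.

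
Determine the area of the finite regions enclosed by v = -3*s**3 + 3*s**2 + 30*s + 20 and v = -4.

Set the curves equal: -3*s**3 + 3*s**2 + 30*s + 20 = -4, so -3*s**3 + 3*s**2 + 30*s + 24 = 0, which factors as -3*(s - 4)*(s + 1)*(s + 2) = 0. The curves meet at s = -2, -1, 4.
On [-2, -1], v = -4 is on top; that piece has area ∫[-2,-1] (-(-3*s**3 + 3*s**2 + 30*s + 24)) ds = 11/4.
On [-1, 4], v = -3*s**3 + 3*s**2 + 30*s + 20 is on top; that piece has area ∫[-1,4] (-3*s**3 + 3*s**2 + 30*s + 24) ds = 875/4.
Total enclosed area = 11/4 + 875/4 = 443/2.

443/2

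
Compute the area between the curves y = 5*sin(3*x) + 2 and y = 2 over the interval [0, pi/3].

On [0, pi/3], (5*sin(3*x) + 2) - (2) = 5*sin(3*x) is ≥ 0 throughout, so the area is a single integral of |5*sin(3*x)|.
∫[0,pi/3] (5*sin(3*x)) dx = 10/3.

10/3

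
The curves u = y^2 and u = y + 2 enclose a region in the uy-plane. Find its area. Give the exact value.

Both boundary curves give u as a function of y, so integrate with respect to y. Setting them equal: y^2 - y - 2 = 0, i.e. (y - 2)*(y + 1) = 0, so they meet at y = -1, 2.
For y in [-1, 2], u = y^2 is on the left; area = ∫[-1,2] (-(y^2 - y - 2)) dy = 9/2.

9/2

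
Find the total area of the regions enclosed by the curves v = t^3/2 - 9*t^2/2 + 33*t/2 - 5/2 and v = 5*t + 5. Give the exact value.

4

Set the curves equal: t^3/2 - 9*t^2/2 + 33*t/2 - 5/2 = 5*t + 5, so t^3/2 - 9*t^2/2 + 23*t/2 - 15/2 = 0, which factors as (t - 5)*(t - 3)*(t - 1)/2 = 0. The curves meet at t = 1, 3, 5.
On [1, 3], v = t^3/2 - 9*t^2/2 + 33*t/2 - 5/2 is on top; that piece has area ∫[1,3] (t^3/2 - 9*t^2/2 + 23*t/2 - 15/2) dt = 2.
On [3, 5], v = 5*t + 5 is on top; that piece has area ∫[3,5] (-(t^3/2 - 9*t^2/2 + 23*t/2 - 15/2)) dt = 2.
Total enclosed area = 2 + 2 = 4.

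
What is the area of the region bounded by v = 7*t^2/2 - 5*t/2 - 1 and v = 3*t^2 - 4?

1/12

Set the curves equal: 7*t^2/2 - 5*t/2 - 1 = 3*t^2 - 4, so t^2/2 - 5*t/2 + 3 = 0, which factors as (t - 3)*(t - 2)/2 = 0. The curves meet at t = 2, 3.
On [2, 3], v = 3*t^2 - 4 is on top; that piece has area ∫[2,3] (-(t^2/2 - 5*t/2 + 3)) dt = 1/12.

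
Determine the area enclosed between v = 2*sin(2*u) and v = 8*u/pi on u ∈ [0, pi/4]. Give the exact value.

On [0, pi/4], (2*sin(2*u)) - (8*u/pi) = -8*u/pi + 2*sin(2*u) is ≥ 0 throughout, so the area is a single integral of |-8*u/pi + 2*sin(2*u)|.
∫[0,pi/4] (-8*u/pi + 2*sin(2*u)) du = 1 - pi/4.

1 - pi/4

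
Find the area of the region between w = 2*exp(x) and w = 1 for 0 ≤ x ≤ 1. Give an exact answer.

On [0, 1], (2*exp(x)) - (1) = 2*exp(x) - 1 is ≥ 0 throughout, so the area is a single integral of |2*exp(x) - 1|.
∫[0,1] (2*exp(x) - 1) dx = -3 + 2*exp(1).

-3 + 2*exp(1)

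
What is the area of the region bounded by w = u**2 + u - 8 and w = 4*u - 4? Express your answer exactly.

Set the curves equal: u**2 + u - 8 = 4*u - 4, so u**2 - 3*u - 4 = 0, which factors as (u - 4)*(u + 1) = 0. The curves meet at u = -1, 4.
On [-1, 4], w = 4*u - 4 is on top; that piece has area ∫[-1,4] (-(u**2 - 3*u - 4)) du = 125/6.

125/6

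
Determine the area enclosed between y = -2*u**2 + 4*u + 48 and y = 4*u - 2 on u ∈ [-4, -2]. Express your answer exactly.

On [-4, -2], (-2*u**2 + 4*u + 48) - (4*u - 2) = -2*u**2 + 50 is ≥ 0 throughout, so the area is a single integral of |-2*u**2 + 50|.
∫[-4,-2] (-2*u**2 + 50) du = 188/3.

188/3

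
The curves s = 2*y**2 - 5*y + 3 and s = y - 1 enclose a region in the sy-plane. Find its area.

1/3

Both boundary curves give s as a function of y, so integrate with respect to y. Setting them equal: 2*y**2 - 6*y + 4 = 0, i.e. 2*(y - 2)*(y - 1) = 0, so they meet at y = 1, 2.
For y in [1, 2], s = 2*y**2 - 5*y + 3 is on the left; area = ∫[1,2] (-(2*y**2 - 6*y + 4)) dy = 1/3.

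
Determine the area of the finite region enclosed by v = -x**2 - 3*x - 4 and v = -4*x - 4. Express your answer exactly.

Set the curves equal: -x**2 - 3*x - 4 = -4*x - 4, so -x**2 + x = 0, which factors as -x*(x - 1) = 0. The curves meet at x = 0, 1.
On [0, 1], v = -x**2 - 3*x - 4 is on top; that piece has area ∫[0,1] (-x**2 + x) dx = 1/6.

1/6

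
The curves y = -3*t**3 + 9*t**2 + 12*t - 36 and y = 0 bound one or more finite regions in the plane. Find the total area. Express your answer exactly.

Set the curves equal: -3*t**3 + 9*t**2 + 12*t - 36 = 0, so -3*t**3 + 9*t**2 + 12*t - 36 = 0, which factors as -3*(t - 3)*(t - 2)*(t + 2) = 0. The curves meet at t = -2, 2, 3.
On [-2, 2], y = 0 is on top; that piece has area ∫[-2,2] (-(-3*t**3 + 9*t**2 + 12*t - 36)) dt = 96.
On [2, 3], y = -3*t**3 + 9*t**2 + 12*t - 36 is on top; that piece has area ∫[2,3] (-3*t**3 + 9*t**2 + 12*t - 36) dt = 9/4.
Total enclosed area = 96 + 9/4 = 393/4.

393/4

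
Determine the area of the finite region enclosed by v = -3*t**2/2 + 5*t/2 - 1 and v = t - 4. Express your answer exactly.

Set the curves equal: -3*t**2/2 + 5*t/2 - 1 = t - 4, so -3*t**2/2 + 3*t/2 + 3 = 0, which factors as -3*(t - 2)*(t + 1)/2 = 0. The curves meet at t = -1, 2.
On [-1, 2], v = -3*t**2/2 + 5*t/2 - 1 is on top; that piece has area ∫[-1,2] (-3*t**2/2 + 3*t/2 + 3) dt = 27/4.

27/4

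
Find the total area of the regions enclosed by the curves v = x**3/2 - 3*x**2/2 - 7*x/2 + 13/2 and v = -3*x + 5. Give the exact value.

Set the curves equal: x**3/2 - 3*x**2/2 - 7*x/2 + 13/2 = -3*x + 5, so x**3/2 - 3*x**2/2 - x/2 + 3/2 = 0, which factors as (x - 3)*(x - 1)*(x + 1)/2 = 0. The curves meet at x = -1, 1, 3.
On [-1, 1], v = x**3/2 - 3*x**2/2 - 7*x/2 + 13/2 is on top; that piece has area ∫[-1,1] (x**3/2 - 3*x**2/2 - x/2 + 3/2) dx = 2.
On [1, 3], v = -3*x + 5 is on top; that piece has area ∫[1,3] (-(x**3/2 - 3*x**2/2 - x/2 + 3/2)) dx = 2.
Total enclosed area = 2 + 2 = 4.

4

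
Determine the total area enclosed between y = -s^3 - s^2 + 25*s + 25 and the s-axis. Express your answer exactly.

1012/3

The curve meets the s-axis where -s^3 - s^2 + 25*s + 25 = 0, i.e. -(s - 5)*(s + 1)*(s + 5) = 0, at s = -5, -1, 5.
On [-5, -1] the curve lies below the axis; ∫[-5,-1] (-s^3 - s^2 + 25*s + 25) ds = -256/3, giving area 256/3.
On [-1, 5] the curve lies above the axis; ∫[-1,5] (-s^3 - s^2 + 25*s + 25) ds = 252, giving area 252.
Total area = 256/3 + 252 = 1012/3.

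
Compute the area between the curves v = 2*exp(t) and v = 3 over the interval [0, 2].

-10 - 6*log(2) + 6*log(3) + 2*exp(2)

The difference (2*exp(t)) - (3) = 2*exp(t) - 3 changes sign at t = log(3/2) inside [0, 2], so split the integral there.
∫[0,log(3/2)] (2*exp(t) - 3) dt = log(8/27) + 1; the area of that piece is -1 + log(27/8).
∫[log(3/2),2] (2*exp(t) - 3) dt = -9 - 3*log(2) + 3*log(3) + 2*exp(2).
Total area = (-1 + log(27/8)) + (-9 - 3*log(2) + 3*log(3) + 2*exp(2)) = -10 - 6*log(2) + 6*log(3) + 2*exp(2).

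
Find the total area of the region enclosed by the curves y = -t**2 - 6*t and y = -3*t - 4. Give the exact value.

125/6

Set the curves equal: -t**2 - 6*t = -3*t - 4, so -t**2 - 3*t + 4 = 0, which factors as -(t - 1)*(t + 4) = 0. The curves meet at t = -4, 1.
On [-4, 1], y = -t**2 - 6*t is on top; that piece has area ∫[-4,1] (-t**2 - 3*t + 4) dt = 125/6.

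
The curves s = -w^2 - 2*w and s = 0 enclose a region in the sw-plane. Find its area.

4/3

Both boundary curves give s as a function of w, so integrate with respect to w. Setting them equal: -w^2 - 2*w = 0, i.e. -w*(w + 2) = 0, so they meet at w = -2, 0.
For w in [-2, 0], s = -w^2 - 2*w is on the right; area = ∫[-2,0] (-w^2 - 2*w) dw = 4/3.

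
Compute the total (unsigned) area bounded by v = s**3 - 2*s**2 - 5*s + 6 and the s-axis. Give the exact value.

The curve meets the s-axis where s**3 - 2*s**2 - 5*s + 6 = 0, i.e. (s - 3)*(s - 1)*(s + 2) = 0, at s = -2, 1, 3.
On [-2, 1] the curve lies above the axis; ∫[-2,1] (s**3 - 2*s**2 - 5*s + 6) ds = 63/4, giving area 63/4.
On [1, 3] the curve lies below the axis; ∫[1,3] (s**3 - 2*s**2 - 5*s + 6) ds = -16/3, giving area 16/3.
Total area = 63/4 + 16/3 = 253/12.

253/12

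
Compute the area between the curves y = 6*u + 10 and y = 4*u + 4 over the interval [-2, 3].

35

On [-2, 3], (6*u + 10) - (4*u + 4) = 2*u + 6 is ≥ 0 throughout, so the area is a single integral of |2*u + 6|.
∫[-2,3] (2*u + 6) du = 35.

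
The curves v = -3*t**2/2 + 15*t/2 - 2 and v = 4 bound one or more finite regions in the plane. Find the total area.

27/4

Set the curves equal: -3*t**2/2 + 15*t/2 - 2 = 4, so -3*t**2/2 + 15*t/2 - 6 = 0, which factors as -3*(t - 4)*(t - 1)/2 = 0. The curves meet at t = 1, 4.
On [1, 4], v = -3*t**2/2 + 15*t/2 - 2 is on top; that piece has area ∫[1,4] (-3*t**2/2 + 15*t/2 - 6) dt = 27/4.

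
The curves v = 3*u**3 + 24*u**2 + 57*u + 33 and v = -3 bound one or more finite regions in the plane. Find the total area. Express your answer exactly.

Set the curves equal: 3*u**3 + 24*u**2 + 57*u + 33 = -3, so 3*u**3 + 24*u**2 + 57*u + 36 = 0, which factors as 3*(u + 1)*(u + 3)*(u + 4) = 0. The curves meet at u = -4, -3, -1.
On [-4, -3], v = 3*u**3 + 24*u**2 + 57*u + 33 is on top; that piece has area ∫[-4,-3] (3*u**3 + 24*u**2 + 57*u + 36) du = 5/4.
On [-3, -1], v = -3 is on top; that piece has area ∫[-3,-1] (-(3*u**3 + 24*u**2 + 57*u + 36)) du = 8.
Total enclosed area = 5/4 + 8 = 37/4.

37/4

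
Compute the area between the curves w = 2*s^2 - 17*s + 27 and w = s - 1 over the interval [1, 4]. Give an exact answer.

61/3

The difference (2*s^2 - 17*s + 27) - (s - 1) = 2*s^2 - 18*s + 28 changes sign at s = 2 inside [1, 4], so split the integral there.
∫[1,2] (2*s^2 - 18*s + 28) ds = 17/3.
∫[2,4] (2*s^2 - 18*s + 28) ds = -44/3; the area of that piece is 44/3.
Total area = 17/3 + 44/3 = 61/3.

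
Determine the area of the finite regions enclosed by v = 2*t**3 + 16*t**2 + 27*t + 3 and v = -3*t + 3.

253/6

Set the curves equal: 2*t**3 + 16*t**2 + 27*t + 3 = -3*t + 3, so 2*t**3 + 16*t**2 + 30*t = 0, which factors as 2*t*(t + 3)*(t + 5) = 0. The curves meet at t = -5, -3, 0.
On [-5, -3], v = 2*t**3 + 16*t**2 + 27*t + 3 is on top; that piece has area ∫[-5,-3] (2*t**3 + 16*t**2 + 30*t) dt = 32/3.
On [-3, 0], v = -3*t + 3 is on top; that piece has area ∫[-3,0] (-(2*t**3 + 16*t**2 + 30*t)) dt = 63/2.
Total enclosed area = 32/3 + 63/2 = 253/6.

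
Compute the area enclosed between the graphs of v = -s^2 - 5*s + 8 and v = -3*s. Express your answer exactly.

36

Set the curves equal: -s^2 - 5*s + 8 = -3*s, so -s^2 - 2*s + 8 = 0, which factors as -(s - 2)*(s + 4) = 0. The curves meet at s = -4, 2.
On [-4, 2], v = -s^2 - 5*s + 8 is on top; that piece has area ∫[-4,2] (-s^2 - 2*s + 8) ds = 36.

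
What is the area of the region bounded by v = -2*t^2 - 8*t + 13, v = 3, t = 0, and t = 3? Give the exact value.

The difference (-2*t^2 - 8*t + 13) - (3) = -2*t^2 - 8*t + 10 changes sign at t = 1 inside [0, 3], so split the integral there.
∫[0,1] (-2*t^2 - 8*t + 10) dt = 16/3.
∫[1,3] (-2*t^2 - 8*t + 10) dt = -88/3; the area of that piece is 88/3.
Total area = 16/3 + 88/3 = 104/3.

104/3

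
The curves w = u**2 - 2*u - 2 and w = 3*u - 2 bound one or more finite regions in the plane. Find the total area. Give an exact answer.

125/6

Set the curves equal: u**2 - 2*u - 2 = 3*u - 2, so u**2 - 5*u = 0, which factors as u*(u - 5) = 0. The curves meet at u = 0, 5.
On [0, 5], w = 3*u - 2 is on top; that piece has area ∫[0,5] (-(u**2 - 5*u)) du = 125/6.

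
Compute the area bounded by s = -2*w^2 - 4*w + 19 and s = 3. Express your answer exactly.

Both boundary curves give s as a function of w, so integrate with respect to w. Setting them equal: -2*w^2 - 4*w + 16 = 0, i.e. -2*(w - 2)*(w + 4) = 0, so they meet at w = -4, 2.
For w in [-4, 2], s = -2*w^2 - 4*w + 19 is on the right; area = ∫[-4,2] (-2*w^2 - 4*w + 16) dw = 72.

72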